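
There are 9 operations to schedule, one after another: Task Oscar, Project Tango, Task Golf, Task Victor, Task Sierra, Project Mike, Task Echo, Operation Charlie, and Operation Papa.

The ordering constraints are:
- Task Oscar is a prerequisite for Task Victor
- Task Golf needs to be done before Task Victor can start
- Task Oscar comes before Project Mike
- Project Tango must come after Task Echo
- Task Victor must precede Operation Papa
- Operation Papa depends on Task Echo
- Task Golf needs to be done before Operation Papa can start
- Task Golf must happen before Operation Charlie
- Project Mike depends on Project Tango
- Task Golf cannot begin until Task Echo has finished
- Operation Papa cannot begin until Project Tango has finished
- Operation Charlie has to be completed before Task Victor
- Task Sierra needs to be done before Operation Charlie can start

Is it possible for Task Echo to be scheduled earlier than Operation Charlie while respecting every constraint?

Task Echo is actually forced before Operation Charlie by the constraints, so certainly some valid ordering has Task Echo first.

Yes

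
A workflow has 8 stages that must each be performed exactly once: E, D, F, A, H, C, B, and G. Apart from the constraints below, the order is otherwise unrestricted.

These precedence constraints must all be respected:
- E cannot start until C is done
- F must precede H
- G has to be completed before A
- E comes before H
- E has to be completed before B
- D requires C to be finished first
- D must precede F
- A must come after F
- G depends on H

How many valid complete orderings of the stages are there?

15

Only C has no prerequisites, so it must go first.
Enumerating by repeatedly choosing an available stage (one whose prerequisites are all placed) gives 15 distinct complete orderings.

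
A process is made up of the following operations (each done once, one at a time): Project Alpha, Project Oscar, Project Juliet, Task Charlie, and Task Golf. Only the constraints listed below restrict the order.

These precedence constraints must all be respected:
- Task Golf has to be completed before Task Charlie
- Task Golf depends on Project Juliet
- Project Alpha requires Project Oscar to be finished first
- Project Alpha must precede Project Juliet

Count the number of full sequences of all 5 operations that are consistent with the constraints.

1

Only Project Oscar has no prerequisites, so it must go first.
Every operation is then forced in turn, so only 1 complete ordering is consistent with the constraints.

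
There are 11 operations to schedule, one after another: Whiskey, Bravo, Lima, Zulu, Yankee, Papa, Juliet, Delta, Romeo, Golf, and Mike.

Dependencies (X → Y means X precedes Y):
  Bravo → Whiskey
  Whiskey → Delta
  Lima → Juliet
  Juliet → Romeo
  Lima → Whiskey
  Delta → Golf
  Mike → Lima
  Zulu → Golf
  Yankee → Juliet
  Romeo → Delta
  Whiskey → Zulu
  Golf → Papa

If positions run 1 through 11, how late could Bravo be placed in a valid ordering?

6

Following every chain forward from Bravo, the operations that must come later are Whiskey, Zulu, Papa, Delta, Golf — 5 of them.
With 5 mandatory successors out of 11 operations total, the latest slot for Bravo is 11−5 = 6, and it's reachable by doing all non-successors before Bravo.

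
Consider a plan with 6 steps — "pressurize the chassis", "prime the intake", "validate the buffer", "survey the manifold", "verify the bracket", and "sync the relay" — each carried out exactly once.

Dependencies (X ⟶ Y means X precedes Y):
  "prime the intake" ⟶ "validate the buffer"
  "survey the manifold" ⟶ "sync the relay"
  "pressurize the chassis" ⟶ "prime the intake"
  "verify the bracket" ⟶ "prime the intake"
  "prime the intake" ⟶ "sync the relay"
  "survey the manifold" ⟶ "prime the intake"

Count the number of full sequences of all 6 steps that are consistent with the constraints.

12

The steps with no prerequisites are "pressurize the chassis", "survey the manifold", "verify the bracket"; any of them can be placed first.
Enumerating by repeatedly choosing an available step (one whose prerequisites are all placed) gives 12 distinct complete orderings.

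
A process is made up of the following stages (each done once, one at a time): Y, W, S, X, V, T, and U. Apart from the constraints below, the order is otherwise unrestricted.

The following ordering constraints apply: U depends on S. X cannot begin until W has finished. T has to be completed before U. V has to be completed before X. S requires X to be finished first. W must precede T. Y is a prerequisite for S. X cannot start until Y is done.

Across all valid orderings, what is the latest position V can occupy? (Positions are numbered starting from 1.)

Following every chain forward from V, the stages that must come later are S, X, U — 3 of them.
So at least 3 stages follow V, putting V no later than position 4. That position is achievable by scheduling everything else first.

4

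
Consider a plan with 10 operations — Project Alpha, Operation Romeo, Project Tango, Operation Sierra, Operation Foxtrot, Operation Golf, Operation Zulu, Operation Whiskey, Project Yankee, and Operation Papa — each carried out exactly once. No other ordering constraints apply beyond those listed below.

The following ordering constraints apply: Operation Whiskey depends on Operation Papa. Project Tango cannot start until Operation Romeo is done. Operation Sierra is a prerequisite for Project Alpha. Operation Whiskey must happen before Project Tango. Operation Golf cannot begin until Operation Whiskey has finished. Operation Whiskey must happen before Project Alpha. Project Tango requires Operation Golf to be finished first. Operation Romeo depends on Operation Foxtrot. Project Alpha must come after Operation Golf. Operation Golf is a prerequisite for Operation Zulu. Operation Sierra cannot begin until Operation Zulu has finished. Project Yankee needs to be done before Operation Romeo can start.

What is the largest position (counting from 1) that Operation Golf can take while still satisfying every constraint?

Following every chain forward from Operation Golf, the operations that must come later are Project Alpha, Project Tango, Operation Sierra, Operation Zulu — 4 of them.
With 4 mandatory successors out of 10 operations total, the latest slot for Operation Golf is 10−4 = 6, and it's reachable by doing all non-successors before Operation Golf.

6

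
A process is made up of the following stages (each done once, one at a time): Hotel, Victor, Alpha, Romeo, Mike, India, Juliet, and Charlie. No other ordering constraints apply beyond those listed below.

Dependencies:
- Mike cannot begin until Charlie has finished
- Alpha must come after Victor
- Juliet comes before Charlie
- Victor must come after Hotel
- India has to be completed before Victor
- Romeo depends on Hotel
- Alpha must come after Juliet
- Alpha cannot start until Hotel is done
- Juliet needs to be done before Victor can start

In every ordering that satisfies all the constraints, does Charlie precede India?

No

No chain of constraints connects Charlie to India in either direction.
There exist valid orderings with India before Charlie, so Charlie is not required to come first.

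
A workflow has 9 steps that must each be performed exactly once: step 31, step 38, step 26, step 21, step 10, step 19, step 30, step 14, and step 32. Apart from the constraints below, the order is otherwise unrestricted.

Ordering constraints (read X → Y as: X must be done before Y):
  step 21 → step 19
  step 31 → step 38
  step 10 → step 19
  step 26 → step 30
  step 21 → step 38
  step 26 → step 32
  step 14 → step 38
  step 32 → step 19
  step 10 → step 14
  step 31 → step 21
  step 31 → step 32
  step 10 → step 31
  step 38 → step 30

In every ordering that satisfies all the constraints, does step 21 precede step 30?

Yes

Chaining the stated constraints: step 21 → step 38 → step 30.
So step 21 must precede step 30 in any valid ordering.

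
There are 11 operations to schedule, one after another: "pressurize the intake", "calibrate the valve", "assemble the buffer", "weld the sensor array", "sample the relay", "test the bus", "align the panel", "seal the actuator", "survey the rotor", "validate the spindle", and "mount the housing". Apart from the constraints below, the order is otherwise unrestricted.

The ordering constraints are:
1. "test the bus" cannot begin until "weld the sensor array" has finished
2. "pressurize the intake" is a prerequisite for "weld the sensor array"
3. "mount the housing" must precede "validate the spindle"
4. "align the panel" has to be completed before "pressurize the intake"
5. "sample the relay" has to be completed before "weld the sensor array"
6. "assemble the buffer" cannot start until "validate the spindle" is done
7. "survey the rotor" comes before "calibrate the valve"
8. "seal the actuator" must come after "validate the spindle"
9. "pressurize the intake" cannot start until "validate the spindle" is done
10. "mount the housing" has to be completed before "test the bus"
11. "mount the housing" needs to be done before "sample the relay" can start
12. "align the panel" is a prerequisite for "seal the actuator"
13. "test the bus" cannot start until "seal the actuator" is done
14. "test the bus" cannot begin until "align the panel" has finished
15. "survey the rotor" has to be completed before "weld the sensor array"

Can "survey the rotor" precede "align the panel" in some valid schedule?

Nothing in the constraints forces "align the panel" before "survey the rotor" — there is no chain from "align the panel" to "survey the rotor".
So a valid ordering placing "survey the rotor" earlier than "align the panel" exists.

Yes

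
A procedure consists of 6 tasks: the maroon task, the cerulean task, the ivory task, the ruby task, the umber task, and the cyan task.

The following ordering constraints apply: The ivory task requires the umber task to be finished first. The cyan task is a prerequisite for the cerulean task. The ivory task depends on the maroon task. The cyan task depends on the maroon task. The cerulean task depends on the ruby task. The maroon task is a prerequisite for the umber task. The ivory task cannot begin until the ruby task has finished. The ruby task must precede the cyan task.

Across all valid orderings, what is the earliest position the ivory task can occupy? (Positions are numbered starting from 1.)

The tasks that are forced before the ivory task, directly or transitively, are the maroon task, the ruby task, the umber task. That's 3 tasks.
So at minimum 3 tasks come before the ivory task, putting the ivory task no earlier than position 4. That position is achievable by scheduling exactly those predecessors first.

4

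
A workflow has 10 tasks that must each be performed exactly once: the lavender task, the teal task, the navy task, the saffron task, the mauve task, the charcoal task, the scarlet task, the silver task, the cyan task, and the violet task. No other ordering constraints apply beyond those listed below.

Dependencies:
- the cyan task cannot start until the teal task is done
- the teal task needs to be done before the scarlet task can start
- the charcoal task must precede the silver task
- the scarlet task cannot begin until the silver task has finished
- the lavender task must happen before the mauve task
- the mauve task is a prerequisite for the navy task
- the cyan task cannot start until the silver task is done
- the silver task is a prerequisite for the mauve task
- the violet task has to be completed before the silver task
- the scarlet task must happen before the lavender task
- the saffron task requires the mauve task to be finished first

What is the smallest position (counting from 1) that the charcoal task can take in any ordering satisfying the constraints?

The charcoal task has no prerequisites at all, so it can go in position 1.

1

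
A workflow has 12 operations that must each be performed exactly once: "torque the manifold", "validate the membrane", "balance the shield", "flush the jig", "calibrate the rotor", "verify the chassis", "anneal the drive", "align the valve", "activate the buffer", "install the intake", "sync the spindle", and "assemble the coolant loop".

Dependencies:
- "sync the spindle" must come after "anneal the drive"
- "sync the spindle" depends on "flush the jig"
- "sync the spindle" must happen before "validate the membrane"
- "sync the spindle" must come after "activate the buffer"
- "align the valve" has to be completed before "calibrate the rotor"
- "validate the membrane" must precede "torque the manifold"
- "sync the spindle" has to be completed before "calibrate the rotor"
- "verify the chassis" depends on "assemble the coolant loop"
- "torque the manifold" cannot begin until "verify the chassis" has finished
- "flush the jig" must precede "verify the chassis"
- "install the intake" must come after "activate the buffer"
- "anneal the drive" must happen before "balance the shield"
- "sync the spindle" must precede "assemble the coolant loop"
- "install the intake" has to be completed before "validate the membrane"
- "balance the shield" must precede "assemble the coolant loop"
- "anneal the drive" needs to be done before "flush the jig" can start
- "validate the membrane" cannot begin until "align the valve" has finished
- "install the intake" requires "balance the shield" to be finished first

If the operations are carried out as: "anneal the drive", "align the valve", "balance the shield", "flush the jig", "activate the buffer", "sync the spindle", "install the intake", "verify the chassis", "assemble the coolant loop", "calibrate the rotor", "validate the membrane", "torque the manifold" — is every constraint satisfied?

No

In the proposed order, "verify the chassis" appears before "assemble the coolant loop".
That contradicts the constraint that "assemble the coolant loop" must precede "verify the chassis".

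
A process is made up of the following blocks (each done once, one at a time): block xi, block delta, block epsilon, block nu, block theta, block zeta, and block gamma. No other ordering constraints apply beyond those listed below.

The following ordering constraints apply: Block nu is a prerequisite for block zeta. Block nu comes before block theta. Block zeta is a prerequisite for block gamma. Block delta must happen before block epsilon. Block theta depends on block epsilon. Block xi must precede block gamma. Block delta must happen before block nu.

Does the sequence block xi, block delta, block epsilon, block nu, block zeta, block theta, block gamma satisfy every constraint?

Yes

Going through the constraints one by one, each required predecessor appears earlier in the sequence than its dependent — e.g. block xi (position 1) is before block gamma (position 7), as required.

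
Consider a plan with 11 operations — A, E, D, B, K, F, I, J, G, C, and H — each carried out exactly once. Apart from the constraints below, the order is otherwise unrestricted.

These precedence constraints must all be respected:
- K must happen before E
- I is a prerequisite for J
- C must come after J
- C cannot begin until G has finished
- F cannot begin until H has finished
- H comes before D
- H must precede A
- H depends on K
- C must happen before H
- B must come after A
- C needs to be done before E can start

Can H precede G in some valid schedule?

No

There is a dependency chain G → C → H, so H always comes after G.
Hence H can never be scheduled before G.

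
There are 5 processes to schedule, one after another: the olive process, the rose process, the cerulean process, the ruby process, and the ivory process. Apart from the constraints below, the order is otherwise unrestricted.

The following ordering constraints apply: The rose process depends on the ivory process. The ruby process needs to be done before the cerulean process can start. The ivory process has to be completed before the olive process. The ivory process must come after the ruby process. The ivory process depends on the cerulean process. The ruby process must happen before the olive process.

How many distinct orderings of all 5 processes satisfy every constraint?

2

Only the ruby process has no prerequisites, so it must go first.
Counting all ways to extend the partial order to a total order gives 2.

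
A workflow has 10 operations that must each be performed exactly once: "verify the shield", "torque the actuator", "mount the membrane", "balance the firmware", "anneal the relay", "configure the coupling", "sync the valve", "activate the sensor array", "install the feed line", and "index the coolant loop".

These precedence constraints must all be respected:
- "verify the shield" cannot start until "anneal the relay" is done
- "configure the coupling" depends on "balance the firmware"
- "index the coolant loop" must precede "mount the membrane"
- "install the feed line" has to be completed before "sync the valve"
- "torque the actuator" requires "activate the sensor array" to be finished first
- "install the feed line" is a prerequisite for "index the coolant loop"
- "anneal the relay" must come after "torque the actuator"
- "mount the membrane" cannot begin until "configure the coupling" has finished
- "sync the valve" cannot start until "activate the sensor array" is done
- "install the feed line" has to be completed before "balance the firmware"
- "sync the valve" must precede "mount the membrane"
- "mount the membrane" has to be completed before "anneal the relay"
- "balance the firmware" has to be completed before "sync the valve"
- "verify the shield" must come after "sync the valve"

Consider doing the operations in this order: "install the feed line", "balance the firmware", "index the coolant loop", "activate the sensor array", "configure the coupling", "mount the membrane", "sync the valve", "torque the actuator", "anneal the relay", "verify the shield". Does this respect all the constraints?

No

The sequence places "mount the membrane" ahead of "sync the valve".
But one of the constraints requires "sync the valve" before "mount the membrane", so this ordering violates it.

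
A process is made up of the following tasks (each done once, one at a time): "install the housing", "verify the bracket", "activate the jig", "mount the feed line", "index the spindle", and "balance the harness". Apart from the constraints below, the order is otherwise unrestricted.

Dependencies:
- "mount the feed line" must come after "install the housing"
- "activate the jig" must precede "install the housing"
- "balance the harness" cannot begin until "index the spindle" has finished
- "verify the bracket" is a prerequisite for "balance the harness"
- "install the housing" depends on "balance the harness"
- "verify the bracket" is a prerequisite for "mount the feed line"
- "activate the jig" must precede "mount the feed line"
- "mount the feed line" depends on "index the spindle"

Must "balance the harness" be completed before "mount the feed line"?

Yes

Following the dependencies: "balance the harness" → "install the housing" → "mount the feed line".
Hence "balance the harness" necessarily comes before "mount the feed line".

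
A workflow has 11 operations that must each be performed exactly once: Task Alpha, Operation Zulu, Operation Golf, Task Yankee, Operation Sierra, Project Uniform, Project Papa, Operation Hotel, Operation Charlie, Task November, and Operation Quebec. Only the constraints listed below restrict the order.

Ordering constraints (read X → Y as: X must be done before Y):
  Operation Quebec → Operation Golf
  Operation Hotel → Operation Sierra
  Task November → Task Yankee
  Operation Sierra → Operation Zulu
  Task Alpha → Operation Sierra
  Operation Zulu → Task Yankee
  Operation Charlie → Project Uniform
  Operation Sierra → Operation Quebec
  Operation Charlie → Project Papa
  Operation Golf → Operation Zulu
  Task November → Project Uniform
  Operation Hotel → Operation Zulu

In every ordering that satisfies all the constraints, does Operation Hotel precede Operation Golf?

There is a constraint chain Operation Hotel → Operation Sierra → Operation Quebec → Operation Golf.
Hence Operation Hotel necessarily comes before Operation Golf.

Yes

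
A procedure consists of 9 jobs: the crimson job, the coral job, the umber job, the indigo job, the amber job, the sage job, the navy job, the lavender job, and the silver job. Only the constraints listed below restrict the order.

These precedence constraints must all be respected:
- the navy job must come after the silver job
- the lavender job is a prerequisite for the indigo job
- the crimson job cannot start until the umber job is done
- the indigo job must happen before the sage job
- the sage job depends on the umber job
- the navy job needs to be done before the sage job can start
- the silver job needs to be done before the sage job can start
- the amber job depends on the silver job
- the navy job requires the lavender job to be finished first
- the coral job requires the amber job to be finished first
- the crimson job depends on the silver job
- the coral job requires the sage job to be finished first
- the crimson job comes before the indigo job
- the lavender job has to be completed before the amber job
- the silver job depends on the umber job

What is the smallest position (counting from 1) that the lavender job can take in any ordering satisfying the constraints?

1

The lavender job has no prerequisites at all, so it can go in position 1.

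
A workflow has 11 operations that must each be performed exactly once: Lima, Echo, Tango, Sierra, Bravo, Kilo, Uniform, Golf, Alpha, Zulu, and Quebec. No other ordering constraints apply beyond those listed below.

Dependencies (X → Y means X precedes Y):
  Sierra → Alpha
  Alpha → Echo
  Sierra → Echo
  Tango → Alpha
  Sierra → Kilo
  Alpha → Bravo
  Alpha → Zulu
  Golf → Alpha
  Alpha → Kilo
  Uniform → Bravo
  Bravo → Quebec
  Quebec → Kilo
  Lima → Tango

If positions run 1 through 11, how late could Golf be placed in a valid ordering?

5

Every operation that must follow Golf has to come after it. Tracing all chains starting from Golf, those operations are: Echo, Bravo, Kilo, Alpha, Zulu, Quebec — 6 in total.
So at least 6 operations follow Golf, putting Golf no later than position 5. That position is achievable by scheduling everything else first.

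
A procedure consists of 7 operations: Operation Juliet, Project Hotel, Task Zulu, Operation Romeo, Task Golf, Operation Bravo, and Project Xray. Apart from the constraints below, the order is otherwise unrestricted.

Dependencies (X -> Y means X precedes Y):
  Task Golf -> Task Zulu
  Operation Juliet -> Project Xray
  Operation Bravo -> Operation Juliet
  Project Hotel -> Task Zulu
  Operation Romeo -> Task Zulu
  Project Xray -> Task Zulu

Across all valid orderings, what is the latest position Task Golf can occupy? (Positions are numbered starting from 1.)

6

The only operation forced after Task Golf (directly or by a chain) is Task Zulu.
With 1 mandatory successor out of 7 operations total, the latest slot for Task Golf is 7−1 = 6, and it's reachable by doing all non-successors before Task Golf.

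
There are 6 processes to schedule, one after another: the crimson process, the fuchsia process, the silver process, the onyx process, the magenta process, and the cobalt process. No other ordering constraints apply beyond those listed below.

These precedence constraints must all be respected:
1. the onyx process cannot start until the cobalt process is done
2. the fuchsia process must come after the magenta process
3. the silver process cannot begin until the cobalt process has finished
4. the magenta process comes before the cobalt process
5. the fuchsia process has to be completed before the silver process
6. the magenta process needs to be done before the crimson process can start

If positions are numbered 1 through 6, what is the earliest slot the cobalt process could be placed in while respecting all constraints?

2

Working backwards through the constraints from the cobalt process, its only required predecessor is the magenta process.
So at minimum 1 process comes before the cobalt process, putting the cobalt process no earlier than position 2. That position is achievable by scheduling exactly that predecessor first.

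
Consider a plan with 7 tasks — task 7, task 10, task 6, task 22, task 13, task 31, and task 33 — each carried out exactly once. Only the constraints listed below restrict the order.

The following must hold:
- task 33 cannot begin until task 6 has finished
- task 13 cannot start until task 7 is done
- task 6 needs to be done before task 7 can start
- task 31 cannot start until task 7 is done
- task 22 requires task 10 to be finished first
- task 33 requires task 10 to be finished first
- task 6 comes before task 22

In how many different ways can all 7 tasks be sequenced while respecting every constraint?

120

The tasks with no prerequisites are task 10, task 6; any of them can be placed first.
Enumerating by repeatedly choosing an available task (one whose prerequisites are all placed) gives 120 distinct complete orderings.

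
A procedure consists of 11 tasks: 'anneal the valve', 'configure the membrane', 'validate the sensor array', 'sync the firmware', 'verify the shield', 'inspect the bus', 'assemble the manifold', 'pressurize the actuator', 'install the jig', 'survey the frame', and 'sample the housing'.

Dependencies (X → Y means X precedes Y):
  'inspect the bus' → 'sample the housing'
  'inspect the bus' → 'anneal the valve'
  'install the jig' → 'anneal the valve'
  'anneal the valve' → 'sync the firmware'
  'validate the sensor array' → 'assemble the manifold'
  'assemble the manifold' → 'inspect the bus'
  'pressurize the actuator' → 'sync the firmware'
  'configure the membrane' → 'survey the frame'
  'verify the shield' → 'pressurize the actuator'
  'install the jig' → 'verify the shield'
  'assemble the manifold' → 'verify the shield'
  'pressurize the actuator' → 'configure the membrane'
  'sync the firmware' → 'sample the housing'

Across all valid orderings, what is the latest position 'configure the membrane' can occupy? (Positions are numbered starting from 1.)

Following the constraints forward from 'configure the membrane', its only required successor is 'survey the frame'.
So at least 1 task follows 'configure the membrane', putting 'configure the membrane' no later than position 10. That position is achievable by scheduling everything else first.

10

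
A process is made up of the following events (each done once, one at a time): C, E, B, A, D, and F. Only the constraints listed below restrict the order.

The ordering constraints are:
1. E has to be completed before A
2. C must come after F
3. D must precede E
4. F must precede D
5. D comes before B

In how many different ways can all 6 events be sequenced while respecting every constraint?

15

Only F has no prerequisites, so it must go first.
Systematically extending each partial ordering one event at a time and counting, there are 15 complete orderings.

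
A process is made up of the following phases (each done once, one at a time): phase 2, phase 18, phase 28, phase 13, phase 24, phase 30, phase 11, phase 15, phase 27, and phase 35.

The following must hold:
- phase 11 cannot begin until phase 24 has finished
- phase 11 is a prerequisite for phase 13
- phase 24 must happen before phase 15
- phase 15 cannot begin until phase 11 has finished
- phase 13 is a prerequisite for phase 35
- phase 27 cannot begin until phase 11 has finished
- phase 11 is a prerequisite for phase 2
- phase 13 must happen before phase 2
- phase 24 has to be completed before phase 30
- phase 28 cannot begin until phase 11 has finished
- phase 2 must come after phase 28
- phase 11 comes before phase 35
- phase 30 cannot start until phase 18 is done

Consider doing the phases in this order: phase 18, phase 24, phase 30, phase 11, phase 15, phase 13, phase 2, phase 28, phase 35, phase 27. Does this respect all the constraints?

The sequence places phase 2 ahead of phase 28.
But one of the constraints requires phase 28 before phase 2, so this ordering violates it.

No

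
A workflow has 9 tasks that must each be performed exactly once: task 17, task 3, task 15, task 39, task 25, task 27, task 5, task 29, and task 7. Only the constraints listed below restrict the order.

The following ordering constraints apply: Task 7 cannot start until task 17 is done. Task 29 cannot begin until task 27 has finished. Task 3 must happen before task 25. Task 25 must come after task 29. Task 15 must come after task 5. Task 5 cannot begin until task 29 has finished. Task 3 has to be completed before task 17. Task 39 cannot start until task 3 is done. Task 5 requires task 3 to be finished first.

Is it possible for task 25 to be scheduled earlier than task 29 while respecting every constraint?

No

Following task 29 → task 25, task 29 must precede task 25 in every valid ordering.
So no valid ordering can have task 25 before task 29.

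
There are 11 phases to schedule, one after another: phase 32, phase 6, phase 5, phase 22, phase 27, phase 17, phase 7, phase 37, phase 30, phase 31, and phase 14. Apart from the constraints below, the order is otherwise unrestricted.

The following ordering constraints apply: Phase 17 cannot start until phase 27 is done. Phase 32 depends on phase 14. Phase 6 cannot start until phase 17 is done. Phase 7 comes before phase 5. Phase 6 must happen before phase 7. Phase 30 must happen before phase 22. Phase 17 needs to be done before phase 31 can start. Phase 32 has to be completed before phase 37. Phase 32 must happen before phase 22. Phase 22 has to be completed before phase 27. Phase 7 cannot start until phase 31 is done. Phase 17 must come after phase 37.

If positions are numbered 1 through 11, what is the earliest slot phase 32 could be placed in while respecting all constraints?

2

Working backwards through the constraints from phase 32, its only required predecessor is phase 14.
With 1 mandatory predecessor, the earliest phase 32 can sit is position 1+1 = 2, and placing just that one first achieves it.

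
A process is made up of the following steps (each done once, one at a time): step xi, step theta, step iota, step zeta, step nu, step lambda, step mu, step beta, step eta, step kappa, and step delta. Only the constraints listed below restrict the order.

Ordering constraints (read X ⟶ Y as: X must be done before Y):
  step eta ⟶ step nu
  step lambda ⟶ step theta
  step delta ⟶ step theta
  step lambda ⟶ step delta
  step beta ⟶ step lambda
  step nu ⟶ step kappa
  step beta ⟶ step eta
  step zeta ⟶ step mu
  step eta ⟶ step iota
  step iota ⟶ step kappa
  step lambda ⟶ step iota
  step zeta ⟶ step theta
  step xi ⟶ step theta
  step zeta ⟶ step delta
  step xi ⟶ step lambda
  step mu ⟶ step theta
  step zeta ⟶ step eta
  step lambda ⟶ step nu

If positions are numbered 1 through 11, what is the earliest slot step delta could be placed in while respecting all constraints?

The steps that are forced before step delta, directly or transitively, are step xi, step zeta, step lambda, step beta. That's 4 steps.
So at minimum 4 steps come before step delta, putting step delta no earlier than position 5. That position is achievable by scheduling exactly those predecessors first.

5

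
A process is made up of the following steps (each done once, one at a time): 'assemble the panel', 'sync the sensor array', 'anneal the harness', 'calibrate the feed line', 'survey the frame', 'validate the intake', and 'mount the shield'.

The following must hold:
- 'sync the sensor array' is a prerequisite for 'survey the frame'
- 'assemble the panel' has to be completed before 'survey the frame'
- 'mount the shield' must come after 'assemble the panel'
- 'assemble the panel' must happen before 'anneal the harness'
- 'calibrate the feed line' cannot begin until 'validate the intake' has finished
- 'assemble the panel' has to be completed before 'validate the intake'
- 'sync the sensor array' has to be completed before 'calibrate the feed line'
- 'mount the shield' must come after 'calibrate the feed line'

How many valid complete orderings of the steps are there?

The steps with no prerequisites are 'assemble the panel', 'sync the sensor array'; any of them can be placed first.
Counting all ways to extend the partial order to a total order gives 62.

62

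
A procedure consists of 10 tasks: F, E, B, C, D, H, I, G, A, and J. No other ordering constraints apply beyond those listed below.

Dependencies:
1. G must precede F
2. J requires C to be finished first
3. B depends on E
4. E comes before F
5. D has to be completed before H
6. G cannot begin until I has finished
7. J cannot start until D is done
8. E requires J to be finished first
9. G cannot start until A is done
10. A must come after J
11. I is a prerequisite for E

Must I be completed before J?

No chain of constraints connects I to J in either direction.
A valid ordering placing J before I exists, so the answer is no.

No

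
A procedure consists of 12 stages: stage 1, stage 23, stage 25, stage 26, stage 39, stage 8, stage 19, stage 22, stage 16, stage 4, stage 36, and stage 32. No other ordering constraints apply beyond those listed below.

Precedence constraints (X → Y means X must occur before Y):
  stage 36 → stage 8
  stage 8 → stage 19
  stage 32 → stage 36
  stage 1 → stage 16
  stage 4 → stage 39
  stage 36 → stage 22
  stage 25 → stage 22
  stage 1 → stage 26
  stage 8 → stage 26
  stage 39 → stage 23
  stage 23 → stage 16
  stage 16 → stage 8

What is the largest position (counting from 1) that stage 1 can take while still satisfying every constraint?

Every stage that must follow stage 1 has to come after it. Tracing all chains starting from stage 1, those stages are: stage 26, stage 8, stage 19, stage 16 — 4 in total.
With 4 mandatory successors out of 12 stages total, the latest slot for stage 1 is 12−4 = 8, and it's reachable by doing all non-successors before stage 1.

8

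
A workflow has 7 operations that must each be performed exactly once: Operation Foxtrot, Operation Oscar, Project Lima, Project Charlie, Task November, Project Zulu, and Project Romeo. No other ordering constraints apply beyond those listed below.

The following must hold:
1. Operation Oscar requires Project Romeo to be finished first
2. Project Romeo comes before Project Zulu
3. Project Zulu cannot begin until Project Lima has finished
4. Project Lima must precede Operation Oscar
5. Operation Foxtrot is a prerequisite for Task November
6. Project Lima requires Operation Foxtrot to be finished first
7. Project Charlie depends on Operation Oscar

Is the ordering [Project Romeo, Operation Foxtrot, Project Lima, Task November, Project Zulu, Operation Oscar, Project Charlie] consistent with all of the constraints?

Going through the constraints one by one, each required predecessor appears earlier in the sequence than its dependent — e.g. Project Romeo (position 1) is before Operation Oscar (position 6), as required.

Yes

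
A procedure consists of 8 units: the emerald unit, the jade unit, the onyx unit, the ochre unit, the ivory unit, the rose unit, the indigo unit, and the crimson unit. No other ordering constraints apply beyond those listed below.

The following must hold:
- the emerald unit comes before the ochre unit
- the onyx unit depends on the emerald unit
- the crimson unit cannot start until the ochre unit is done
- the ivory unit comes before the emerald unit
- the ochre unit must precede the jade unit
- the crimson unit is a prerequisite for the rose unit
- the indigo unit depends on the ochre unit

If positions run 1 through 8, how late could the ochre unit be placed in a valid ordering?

The units that are forced after the ochre unit, directly or by a chain of constraints, are the jade unit, the rose unit, the indigo unit, the crimson unit. That's 4 units.
With 4 mandatory successors out of 8 units total, the latest slot for the ochre unit is 8−4 = 4, and it's reachable by doing all non-successors before the ochre unit.

4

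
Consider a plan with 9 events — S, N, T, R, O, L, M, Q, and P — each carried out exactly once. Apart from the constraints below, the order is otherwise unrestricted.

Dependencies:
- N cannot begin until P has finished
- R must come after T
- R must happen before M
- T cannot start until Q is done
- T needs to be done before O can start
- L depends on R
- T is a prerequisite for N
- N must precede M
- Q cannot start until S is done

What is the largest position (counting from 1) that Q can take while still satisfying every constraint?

Following every chain forward from Q, the events that must come later are N, T, R, O, L, M — 6 of them.
With 6 mandatory successors out of 9 events total, the latest slot for Q is 9−6 = 3, and it's reachable by doing all non-successors before Q.

3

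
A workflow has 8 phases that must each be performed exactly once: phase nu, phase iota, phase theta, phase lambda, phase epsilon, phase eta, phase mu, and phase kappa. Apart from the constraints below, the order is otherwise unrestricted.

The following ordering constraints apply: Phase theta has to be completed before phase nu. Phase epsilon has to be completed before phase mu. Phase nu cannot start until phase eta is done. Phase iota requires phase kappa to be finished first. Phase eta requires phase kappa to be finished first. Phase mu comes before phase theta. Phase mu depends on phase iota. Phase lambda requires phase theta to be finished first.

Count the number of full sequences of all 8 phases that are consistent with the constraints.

2 phases have no prerequisites (phase epsilon, phase kappa), so any of them could come first.
Enumerating by repeatedly choosing an available phase (one whose prerequisites are all placed) gives 31 distinct complete orderings.

31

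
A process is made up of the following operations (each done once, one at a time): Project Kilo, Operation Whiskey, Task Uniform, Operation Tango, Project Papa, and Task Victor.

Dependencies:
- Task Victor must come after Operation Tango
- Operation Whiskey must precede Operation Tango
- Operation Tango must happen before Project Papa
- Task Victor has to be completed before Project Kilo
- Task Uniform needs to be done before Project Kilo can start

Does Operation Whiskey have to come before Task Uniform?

Nothing in the constraints links Operation Whiskey and Task Uniform; they are unordered relative to each other.
So Operation Whiskey can come before Task Uniform or after — it is not forced.

No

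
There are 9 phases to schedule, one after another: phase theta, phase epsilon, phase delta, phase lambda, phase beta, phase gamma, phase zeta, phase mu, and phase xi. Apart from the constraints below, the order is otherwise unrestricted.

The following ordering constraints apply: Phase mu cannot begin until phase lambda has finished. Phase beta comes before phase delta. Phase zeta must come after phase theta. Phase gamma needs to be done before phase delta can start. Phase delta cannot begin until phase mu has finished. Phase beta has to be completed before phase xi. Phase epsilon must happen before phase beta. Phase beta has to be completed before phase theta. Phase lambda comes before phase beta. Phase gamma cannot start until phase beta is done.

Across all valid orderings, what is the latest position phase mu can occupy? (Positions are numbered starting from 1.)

The only phase forced after phase mu (directly or by a chain) is phase delta.
So at least 1 phase follows phase mu, putting phase mu no later than position 8. That position is achievable by scheduling everything else first.

8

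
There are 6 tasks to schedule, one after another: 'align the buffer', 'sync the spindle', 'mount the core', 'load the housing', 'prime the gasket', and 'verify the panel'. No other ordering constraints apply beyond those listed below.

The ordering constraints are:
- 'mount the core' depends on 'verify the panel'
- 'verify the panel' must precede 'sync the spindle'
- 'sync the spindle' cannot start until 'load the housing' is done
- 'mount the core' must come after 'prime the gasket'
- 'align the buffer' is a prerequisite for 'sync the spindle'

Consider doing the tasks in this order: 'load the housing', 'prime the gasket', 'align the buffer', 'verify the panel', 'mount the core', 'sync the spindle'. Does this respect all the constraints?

Every stated constraint is respected: 'load the housing' sits at position 1, ahead of 'sync the spindle' at position 6, and each of the other listed pairs likewise has the predecessor earlier in the sequence.

Yes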